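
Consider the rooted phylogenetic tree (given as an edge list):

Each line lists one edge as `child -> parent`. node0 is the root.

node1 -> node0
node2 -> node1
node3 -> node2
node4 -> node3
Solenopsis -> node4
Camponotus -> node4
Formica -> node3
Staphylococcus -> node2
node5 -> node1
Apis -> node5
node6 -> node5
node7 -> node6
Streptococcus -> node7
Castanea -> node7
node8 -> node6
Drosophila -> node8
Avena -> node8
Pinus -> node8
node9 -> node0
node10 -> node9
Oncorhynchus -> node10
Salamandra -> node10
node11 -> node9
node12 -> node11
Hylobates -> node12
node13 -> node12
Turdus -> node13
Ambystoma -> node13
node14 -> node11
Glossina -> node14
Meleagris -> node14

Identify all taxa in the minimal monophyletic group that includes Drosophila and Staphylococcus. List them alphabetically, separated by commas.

Tracing Drosophila: it sits inside (Drosophila,Avena,Pinus).
Tracing Staphylococcus: it sits inside (((Solenopsis,Camponotus),Formica),Staphylococcus).
The smallest clade enclosing both is ((((Solenopsis,Camponotus),Formica),Staphylococcus),(Apis,((Streptococcus,Castanea),(Drosophila,Avena,Pinus)))); the answer is its 10 terminal taxa in alphabetical order.

Apis, Avena, Camponotus, Castanea, Drosophila, Formica, Pinus, Solenopsis, Staphylococcus, Streptococcus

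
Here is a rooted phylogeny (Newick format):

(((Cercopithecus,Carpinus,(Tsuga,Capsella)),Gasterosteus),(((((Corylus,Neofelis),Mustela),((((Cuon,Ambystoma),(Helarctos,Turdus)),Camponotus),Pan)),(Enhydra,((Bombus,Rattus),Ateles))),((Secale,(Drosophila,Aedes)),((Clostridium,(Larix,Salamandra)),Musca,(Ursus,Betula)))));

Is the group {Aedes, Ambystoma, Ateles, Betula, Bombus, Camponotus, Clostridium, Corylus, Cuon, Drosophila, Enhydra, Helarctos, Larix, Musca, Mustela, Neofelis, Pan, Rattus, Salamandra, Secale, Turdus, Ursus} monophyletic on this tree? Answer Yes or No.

Yes

The most recent common ancestor of these taxa subtends (((((Corylus,Neofelis),Mustela),((((Cuon,Ambystoma),(Helarctos,Turdus)),Camponotus),Pan)),(Enhydra,((Bombus,Rattus),Ateles))),((Secale,(Drosophila,Aedes)),((Clostridium,(Larix,Salamandra)),Musca,(Ursus,Betula)))).
That clade has exactly 22 tips — every listed taxon and nothing else — so the group is monophyletic.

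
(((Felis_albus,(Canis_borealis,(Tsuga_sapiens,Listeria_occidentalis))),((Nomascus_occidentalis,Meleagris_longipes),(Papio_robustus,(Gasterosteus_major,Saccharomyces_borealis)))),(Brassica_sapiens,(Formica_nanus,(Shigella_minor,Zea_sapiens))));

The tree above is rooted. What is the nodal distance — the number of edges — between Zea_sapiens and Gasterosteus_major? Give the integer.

The MRCA of Zea_sapiens and Gasterosteus_major is the root of the tree.
From Zea_sapiens up to that node: 4 branches. From Gasterosteus_major up to the same node: 5 branches. Total: 4 + 5 = 9.

9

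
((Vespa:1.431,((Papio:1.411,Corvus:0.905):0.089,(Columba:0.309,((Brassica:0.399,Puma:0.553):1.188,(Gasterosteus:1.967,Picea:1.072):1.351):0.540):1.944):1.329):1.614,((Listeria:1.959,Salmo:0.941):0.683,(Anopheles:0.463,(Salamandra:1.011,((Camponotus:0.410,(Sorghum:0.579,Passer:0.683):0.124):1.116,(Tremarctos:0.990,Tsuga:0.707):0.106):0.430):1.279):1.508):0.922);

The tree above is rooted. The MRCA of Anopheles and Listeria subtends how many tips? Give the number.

The MRCA of Anopheles and Listeria is the node subtending ((Listeria,Salmo),(Anopheles,(Salamandra,((Camponotus,(Sorghum,Passer)),(Tremarctos,Tsuga))))).
That clade contains 9 terminal taxa: Anopheles, Camponotus, Listeria, Passer, Salamandra, Salmo, Sorghum, Tremarctos, Tsuga.

9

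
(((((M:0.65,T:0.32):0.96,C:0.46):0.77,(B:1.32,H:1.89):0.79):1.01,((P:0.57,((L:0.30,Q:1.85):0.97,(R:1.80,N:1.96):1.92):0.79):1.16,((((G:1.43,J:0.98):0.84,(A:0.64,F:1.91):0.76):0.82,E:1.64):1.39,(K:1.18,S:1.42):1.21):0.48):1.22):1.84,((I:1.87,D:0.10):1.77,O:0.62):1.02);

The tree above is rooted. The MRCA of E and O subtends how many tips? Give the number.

20

The MRCA of E and O is the root, so the clade is the entire tree.
That clade contains 20 terminal taxa: A, B, C, D, E, F, G, H, I, J, K, L, M, N, O, P, Q, R, S, T.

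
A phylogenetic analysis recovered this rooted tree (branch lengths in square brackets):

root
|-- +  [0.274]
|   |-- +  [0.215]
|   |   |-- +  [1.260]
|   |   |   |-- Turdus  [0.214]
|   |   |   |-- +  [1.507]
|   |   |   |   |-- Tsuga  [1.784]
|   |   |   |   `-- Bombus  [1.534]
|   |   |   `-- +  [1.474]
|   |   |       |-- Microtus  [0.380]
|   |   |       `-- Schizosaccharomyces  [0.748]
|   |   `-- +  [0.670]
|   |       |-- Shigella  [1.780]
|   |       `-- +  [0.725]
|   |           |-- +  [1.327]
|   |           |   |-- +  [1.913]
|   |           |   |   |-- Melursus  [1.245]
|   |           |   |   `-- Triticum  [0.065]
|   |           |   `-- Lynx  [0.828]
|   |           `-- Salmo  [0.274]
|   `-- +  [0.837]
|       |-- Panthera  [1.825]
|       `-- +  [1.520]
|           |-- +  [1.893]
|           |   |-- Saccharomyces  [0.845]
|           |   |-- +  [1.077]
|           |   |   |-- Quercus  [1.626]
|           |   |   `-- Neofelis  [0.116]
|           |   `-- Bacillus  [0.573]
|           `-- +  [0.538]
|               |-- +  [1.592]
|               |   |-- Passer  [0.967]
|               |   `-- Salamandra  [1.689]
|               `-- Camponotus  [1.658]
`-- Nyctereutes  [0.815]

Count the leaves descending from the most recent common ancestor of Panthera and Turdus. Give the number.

The MRCA of Panthera and Turdus is the node subtending (((Turdus,(Tsuga,Bombus),(Microtus,Schizosaccharomyces)),(Shigella,(((Melursus,Triticum),Lynx),Salmo))),(Panthera,((Saccharomyces,(Quercus,Neofelis),Bacillus),((Passer,Salamandra),Camponotus)))).
That clade contains 18 terminal taxa: Bacillus, Bombus, Camponotus, Lynx, Melursus, Microtus, Neofelis, Panthera, Passer, Quercus, Saccharomyces, Salamandra, Salmo, Schizosaccharomyces, Shigella, Triticum, Tsuga, Turdus.

18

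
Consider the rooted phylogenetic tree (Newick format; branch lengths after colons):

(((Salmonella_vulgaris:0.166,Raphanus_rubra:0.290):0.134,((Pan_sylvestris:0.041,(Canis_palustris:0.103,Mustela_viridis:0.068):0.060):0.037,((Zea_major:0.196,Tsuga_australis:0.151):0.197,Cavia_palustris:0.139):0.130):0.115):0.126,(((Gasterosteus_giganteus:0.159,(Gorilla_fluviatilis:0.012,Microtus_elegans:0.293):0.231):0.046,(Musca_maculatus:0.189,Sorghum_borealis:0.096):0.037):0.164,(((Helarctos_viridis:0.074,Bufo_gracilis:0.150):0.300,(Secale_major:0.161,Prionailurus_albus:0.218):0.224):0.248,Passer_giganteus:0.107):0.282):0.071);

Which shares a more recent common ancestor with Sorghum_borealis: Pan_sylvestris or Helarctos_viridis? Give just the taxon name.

Helarctos_viridis

The MRCA of Sorghum_borealis and Helarctos_viridis subtends (((Gasterosteus_giganteus,(Gorilla_fluviatilis,Microtus_elegans)),(Musca_maculatus,Sorghum_borealis)),(((Helarctos_viridis,Bufo_gracilis),(Secale_major,Prionailurus_albus)),Passer_giganteus)) (10 taxa).
The MRCA of Sorghum_borealis and Pan_sylvestris is the root, subtending the entire tree (18 taxa).
The first is nested inside the second, so Sorghum_borealis shares a more recent common ancestor with Helarctos_viridis.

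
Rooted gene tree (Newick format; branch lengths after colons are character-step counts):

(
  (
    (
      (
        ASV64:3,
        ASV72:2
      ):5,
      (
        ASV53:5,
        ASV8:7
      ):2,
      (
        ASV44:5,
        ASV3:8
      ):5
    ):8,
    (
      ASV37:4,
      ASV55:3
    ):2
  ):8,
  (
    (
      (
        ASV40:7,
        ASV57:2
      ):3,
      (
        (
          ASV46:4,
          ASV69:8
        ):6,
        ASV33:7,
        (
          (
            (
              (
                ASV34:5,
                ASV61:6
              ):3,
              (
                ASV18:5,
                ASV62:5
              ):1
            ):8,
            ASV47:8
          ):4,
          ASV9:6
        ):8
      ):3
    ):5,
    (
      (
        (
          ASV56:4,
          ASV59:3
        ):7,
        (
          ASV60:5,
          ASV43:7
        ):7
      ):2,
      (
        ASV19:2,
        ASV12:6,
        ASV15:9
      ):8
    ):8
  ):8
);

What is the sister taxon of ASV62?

ASV18

ASV62 attaches to the tree at the node subtending (ASV18,ASV62).
The other lineage descending from that same node — the sister group — is the single tip ASV18.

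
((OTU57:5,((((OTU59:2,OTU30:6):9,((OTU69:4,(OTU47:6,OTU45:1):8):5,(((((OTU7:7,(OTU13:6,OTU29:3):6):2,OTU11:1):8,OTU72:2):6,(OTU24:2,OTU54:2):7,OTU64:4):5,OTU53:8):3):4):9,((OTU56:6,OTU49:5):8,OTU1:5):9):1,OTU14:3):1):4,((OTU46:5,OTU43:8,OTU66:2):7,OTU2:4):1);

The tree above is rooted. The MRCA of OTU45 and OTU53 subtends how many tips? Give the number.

12

The MRCA of OTU45 and OTU53 is the node subtending ((OTU69,(OTU47,OTU45)),(((((OTU7,(OTU13,OTU29)),OTU11),OTU72),(OTU24,OTU54),OTU64),OTU53)).
That clade contains 12 terminal taxa: OTU11, OTU13, OTU24, OTU29, OTU45, OTU47, OTU53, OTU54, OTU64, OTU69, OTU7, OTU72.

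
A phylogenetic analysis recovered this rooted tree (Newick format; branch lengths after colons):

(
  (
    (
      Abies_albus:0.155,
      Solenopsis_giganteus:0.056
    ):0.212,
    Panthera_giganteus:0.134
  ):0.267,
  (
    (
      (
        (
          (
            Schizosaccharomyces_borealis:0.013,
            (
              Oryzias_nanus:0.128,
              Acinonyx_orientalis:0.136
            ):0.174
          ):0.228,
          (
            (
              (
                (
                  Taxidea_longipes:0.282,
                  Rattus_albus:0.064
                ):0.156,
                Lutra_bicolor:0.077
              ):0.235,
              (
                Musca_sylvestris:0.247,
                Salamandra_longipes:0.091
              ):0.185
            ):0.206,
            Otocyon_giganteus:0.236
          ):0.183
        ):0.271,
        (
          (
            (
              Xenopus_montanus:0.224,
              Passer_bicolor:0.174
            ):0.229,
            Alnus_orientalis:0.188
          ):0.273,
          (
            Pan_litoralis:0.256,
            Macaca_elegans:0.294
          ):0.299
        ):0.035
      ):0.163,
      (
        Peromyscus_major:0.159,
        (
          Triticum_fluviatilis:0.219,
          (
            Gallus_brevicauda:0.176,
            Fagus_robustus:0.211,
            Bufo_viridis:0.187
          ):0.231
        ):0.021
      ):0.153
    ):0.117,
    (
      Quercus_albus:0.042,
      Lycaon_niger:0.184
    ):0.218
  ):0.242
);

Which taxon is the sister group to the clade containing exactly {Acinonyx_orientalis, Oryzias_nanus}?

The clade containing exactly {Acinonyx_orientalis, Oryzias_nanus} attaches to the tree at the node subtending (Schizosaccharomyces_borealis,(Oryzias_nanus,Acinonyx_orientalis)).
The other lineage descending from that same node — the sister group — is the single tip Schizosaccharomyces_borealis.

Schizosaccharomyces_borealis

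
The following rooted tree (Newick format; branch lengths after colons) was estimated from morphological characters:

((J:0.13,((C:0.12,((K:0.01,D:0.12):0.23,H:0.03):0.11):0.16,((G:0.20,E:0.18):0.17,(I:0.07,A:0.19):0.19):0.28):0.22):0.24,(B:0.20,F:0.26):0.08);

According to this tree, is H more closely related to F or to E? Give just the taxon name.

The MRCA of H and E subtends ((C,((K,D),H)),((G,E),(I,A))) (8 taxa).
The MRCA of H and F is the root, subtending the entire tree (11 taxa).
The first is nested inside the second, so H shares a more recent common ancestor with E.

E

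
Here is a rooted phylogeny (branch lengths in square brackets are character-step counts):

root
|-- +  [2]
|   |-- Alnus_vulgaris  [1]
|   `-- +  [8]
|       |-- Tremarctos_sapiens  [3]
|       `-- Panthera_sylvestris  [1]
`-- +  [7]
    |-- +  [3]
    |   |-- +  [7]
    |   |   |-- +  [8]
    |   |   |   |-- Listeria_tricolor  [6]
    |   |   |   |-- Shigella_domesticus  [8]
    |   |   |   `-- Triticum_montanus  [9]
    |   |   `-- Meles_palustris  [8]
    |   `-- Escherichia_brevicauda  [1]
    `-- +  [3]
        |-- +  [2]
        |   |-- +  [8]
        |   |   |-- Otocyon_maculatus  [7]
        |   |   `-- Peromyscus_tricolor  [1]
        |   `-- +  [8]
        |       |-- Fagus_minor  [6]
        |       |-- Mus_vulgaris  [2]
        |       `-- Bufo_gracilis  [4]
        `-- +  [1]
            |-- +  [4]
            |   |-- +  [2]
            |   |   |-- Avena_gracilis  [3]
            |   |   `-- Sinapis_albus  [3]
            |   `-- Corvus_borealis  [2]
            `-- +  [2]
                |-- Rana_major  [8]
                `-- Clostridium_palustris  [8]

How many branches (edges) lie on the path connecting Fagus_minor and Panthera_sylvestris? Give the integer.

8

The MRCA of Fagus_minor and Panthera_sylvestris is the root of the tree.
From Fagus_minor up to that node: 5 branches. From Panthera_sylvestris up to the same node: 3 branches. Total: 5 + 3 = 8.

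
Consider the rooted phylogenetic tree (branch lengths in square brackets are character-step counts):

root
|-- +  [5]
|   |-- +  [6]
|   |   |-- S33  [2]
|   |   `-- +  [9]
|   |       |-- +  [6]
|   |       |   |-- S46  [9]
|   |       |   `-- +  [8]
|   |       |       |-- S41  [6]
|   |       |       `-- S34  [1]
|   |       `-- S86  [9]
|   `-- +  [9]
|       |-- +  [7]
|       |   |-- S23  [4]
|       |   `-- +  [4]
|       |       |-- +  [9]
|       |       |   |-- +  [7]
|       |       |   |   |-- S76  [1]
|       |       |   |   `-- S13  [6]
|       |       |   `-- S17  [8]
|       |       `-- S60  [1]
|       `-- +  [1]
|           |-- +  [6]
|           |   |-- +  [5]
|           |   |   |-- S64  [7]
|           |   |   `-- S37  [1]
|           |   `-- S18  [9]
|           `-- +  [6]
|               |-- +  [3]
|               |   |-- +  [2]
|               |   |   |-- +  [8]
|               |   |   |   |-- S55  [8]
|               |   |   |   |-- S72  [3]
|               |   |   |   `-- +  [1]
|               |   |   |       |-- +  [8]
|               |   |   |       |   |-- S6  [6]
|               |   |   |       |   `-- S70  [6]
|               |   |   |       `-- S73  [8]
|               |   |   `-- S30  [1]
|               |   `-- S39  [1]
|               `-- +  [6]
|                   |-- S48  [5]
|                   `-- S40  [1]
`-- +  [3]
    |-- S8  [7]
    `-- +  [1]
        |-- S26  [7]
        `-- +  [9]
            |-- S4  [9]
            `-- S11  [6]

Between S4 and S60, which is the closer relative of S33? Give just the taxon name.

S60

The MRCA of S33 and S60 subtends ((S33,((S46,(S41,S34)),S86)),((S23,(((S76,S13),S17),S60)),(((S64,S37),S18),((((S55,S72,((S6,S70),S73)),S30),S39),(S48,S40))))) (22 taxa).
The MRCA of S33 and S4 is the root, subtending the entire tree (26 taxa).
The first is nested inside the second, so S33 shares a more recent common ancestor with S60.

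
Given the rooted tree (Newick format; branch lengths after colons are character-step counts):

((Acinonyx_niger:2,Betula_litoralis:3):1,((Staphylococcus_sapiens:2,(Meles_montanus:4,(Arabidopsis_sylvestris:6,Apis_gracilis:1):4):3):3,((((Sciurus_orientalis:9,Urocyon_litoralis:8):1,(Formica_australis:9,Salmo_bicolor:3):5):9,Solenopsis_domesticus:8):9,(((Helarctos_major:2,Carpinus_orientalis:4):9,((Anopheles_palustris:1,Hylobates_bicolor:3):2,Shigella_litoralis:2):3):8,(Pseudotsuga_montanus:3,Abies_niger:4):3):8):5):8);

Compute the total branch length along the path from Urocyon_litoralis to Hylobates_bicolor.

51

The path runs Urocyon_litoralis → … → MRCA → … → Hylobates_bicolor; the MRCA is the node subtending ((((Sciurus_orientalis,Urocyon_litoralis),(Formica_australis,Salmo_bicolor)),Solenopsis_domesticus),(((Helarctos_major,Carpinus_orientalis),((Anopheles_palustris,Hylobates_bicolor),Shigella_litoralis)),(Pseudotsuga_montanus,Abies_niger))).
Branch lengths along that path: 8 + 1 + 9 + 9 + 8 + 8 + 3 + 2 + 3 = 51.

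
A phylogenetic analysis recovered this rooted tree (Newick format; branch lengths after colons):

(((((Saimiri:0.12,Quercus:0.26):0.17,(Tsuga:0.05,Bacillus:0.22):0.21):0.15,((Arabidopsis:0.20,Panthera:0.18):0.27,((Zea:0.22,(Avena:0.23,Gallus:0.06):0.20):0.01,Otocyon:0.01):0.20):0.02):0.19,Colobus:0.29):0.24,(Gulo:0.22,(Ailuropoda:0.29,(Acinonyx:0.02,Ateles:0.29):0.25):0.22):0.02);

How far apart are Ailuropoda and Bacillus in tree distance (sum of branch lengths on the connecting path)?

1.54

The path runs Ailuropoda → … → MRCA → … → Bacillus; the MRCA is the root of the tree.
Branch lengths along that path: 0.29 + 0.22 + 0.02 + 0.24 + 0.19 + 0.15 + 0.21 + 0.22 = 1.54.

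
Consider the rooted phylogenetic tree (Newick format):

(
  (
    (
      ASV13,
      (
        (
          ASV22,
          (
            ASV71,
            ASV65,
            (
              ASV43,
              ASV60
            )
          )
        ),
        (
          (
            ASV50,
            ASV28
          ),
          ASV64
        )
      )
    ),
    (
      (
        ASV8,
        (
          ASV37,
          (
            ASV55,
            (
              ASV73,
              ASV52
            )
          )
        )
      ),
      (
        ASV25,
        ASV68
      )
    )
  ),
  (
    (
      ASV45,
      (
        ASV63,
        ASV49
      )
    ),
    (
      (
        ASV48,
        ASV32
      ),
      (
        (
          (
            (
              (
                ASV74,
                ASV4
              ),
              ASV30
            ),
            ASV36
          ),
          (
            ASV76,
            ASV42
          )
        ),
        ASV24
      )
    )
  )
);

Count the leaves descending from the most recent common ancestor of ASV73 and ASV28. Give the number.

16

The MRCA of ASV73 and ASV28 is the node subtending ((ASV13,((ASV22,(ASV71,ASV65,(ASV43,ASV60))),((ASV50,ASV28),ASV64))),((ASV8,(ASV37,(ASV55,(ASV73,ASV52)))),(ASV25,ASV68))).
That clade contains 16 terminal taxa: ASV13, ASV22, ASV25, ASV28, ASV37, ASV43, ASV50, ASV52, ASV55, ASV60, ASV64, ASV65, ASV68, ASV71, ASV73, ASV8.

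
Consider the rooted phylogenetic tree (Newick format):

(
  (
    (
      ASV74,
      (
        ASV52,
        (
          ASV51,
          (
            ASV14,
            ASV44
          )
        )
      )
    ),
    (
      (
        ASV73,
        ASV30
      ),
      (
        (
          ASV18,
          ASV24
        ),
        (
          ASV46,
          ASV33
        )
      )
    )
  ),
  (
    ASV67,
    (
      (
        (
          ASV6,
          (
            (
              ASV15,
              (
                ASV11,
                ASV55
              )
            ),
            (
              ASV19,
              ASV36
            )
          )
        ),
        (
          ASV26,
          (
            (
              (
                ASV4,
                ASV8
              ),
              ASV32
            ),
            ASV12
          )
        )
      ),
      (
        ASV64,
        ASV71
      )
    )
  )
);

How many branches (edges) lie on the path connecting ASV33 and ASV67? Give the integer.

7

The MRCA of ASV33 and ASV67 is the root of the tree.
From ASV33 up to that node: 5 branches. From ASV67 up to the same node: 2 branches. Total: 5 + 2 = 7.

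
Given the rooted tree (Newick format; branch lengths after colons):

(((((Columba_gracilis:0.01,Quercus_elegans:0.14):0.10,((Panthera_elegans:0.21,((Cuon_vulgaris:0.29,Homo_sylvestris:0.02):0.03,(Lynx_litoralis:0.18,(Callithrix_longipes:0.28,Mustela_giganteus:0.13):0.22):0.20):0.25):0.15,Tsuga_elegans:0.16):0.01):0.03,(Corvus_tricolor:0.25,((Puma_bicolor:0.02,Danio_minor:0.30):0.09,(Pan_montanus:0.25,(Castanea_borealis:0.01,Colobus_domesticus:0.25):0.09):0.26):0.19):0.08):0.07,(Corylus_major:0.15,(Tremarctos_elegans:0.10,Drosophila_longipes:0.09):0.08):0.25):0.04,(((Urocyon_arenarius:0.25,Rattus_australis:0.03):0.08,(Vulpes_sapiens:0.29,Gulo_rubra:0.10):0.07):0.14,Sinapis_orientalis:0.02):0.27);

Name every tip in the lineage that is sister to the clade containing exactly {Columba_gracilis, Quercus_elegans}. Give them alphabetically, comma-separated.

The clade containing exactly {Columba_gracilis, Quercus_elegans} attaches to the tree at the node subtending ((Columba_gracilis,Quercus_elegans),((Panthera_elegans,((Cuon_vulgaris,Homo_sylvestris),(Lynx_litoralis,(Callithrix_longipes,Mustela_giganteus)))),Tsuga_elegans)).
The other lineage descending from that same node — the sister group — is ((Panthera_elegans,((Cuon_vulgaris,Homo_sylvestris),(Lynx_litoralis,(Callithrix_longipes,Mustela_giganteus)))),Tsuga_elegans); its 7 tips in alphabetical order are the answer.

Callithrix_longipes, Cuon_vulgaris, Homo_sylvestris, Lynx_litoralis, Mustela_giganteus, Panthera_elegans, Tsuga_elegans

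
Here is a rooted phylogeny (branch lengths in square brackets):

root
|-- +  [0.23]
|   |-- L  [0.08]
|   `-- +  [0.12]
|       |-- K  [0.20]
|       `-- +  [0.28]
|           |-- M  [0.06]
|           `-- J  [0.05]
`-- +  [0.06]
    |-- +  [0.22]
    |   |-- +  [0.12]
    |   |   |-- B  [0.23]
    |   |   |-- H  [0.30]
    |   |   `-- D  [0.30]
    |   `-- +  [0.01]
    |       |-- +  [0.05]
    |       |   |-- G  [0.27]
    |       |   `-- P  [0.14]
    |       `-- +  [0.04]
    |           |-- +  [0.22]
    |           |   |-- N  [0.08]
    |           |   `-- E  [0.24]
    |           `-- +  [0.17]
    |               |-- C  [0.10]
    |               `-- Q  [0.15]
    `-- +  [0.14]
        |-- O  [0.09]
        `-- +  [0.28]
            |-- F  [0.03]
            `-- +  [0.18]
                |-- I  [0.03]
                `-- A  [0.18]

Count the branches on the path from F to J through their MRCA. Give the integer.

8

The MRCA of F and J is the root of the tree.
From F up to that node: 4 branches. From J up to the same node: 4 branches. Total: 4 + 4 = 8.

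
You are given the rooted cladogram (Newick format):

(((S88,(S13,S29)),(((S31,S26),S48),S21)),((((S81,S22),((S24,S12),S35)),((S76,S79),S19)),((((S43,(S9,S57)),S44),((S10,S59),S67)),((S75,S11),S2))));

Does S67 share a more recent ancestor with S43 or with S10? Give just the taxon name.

S10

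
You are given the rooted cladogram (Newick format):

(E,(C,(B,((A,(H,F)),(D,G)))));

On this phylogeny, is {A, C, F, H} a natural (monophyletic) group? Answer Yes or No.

No

The MRCA of the listed taxa subtends (C,(B,((A,(H,F)),(D,G)))).
That clade also contains B, D, G, which are not in the proposed group, so the group is not monophyletic.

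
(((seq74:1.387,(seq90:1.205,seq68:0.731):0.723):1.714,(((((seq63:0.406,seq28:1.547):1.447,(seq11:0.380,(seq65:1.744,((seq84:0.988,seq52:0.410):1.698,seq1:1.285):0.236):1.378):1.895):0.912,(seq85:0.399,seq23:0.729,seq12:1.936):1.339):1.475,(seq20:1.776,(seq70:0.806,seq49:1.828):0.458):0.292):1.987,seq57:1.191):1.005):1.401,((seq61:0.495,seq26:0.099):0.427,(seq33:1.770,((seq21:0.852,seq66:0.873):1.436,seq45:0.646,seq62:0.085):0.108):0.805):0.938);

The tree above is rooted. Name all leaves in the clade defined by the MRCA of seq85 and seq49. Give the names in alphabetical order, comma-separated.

seq1, seq11, seq12, seq20, seq23, seq28, seq49, seq52, seq63, seq65, seq70, seq84, seq85

Tracing seq85: it sits inside (seq85,seq23,seq12).
Tracing seq49: it sits inside (seq70,seq49).
The smallest clade enclosing both is ((((seq63,seq28),(seq11,(seq65,((seq84,seq52),seq1)))),(seq85,seq23,seq12)),(seq20,(seq70,seq49))); the answer is its 13 terminal taxa in alphabetical order.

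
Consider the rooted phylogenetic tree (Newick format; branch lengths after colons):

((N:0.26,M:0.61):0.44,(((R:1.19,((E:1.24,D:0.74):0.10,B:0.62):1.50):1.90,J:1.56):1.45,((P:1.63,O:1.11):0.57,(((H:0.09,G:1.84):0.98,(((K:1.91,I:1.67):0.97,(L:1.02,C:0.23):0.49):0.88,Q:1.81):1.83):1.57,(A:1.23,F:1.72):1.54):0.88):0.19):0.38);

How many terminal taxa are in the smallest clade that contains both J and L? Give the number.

16

The MRCA of J and L is the node subtending (((R,((E,D),B)),J),((P,O),(((H,G),(((K,I),(L,C)),Q)),(A,F)))).
That clade contains 16 terminal taxa: A, B, C, D, E, F, G, H, I, J, K, L, O, P, Q, R.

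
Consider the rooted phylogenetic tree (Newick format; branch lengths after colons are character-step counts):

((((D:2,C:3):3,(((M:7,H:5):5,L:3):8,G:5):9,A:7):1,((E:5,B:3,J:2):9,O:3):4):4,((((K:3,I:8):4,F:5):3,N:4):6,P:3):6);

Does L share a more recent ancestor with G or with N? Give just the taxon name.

G

The MRCA of L and G subtends (((M,H),L),G) (4 taxa).
The MRCA of L and N is the root, subtending the entire tree (16 taxa).
The first is nested inside the second, so L shares a more recent common ancestor with G.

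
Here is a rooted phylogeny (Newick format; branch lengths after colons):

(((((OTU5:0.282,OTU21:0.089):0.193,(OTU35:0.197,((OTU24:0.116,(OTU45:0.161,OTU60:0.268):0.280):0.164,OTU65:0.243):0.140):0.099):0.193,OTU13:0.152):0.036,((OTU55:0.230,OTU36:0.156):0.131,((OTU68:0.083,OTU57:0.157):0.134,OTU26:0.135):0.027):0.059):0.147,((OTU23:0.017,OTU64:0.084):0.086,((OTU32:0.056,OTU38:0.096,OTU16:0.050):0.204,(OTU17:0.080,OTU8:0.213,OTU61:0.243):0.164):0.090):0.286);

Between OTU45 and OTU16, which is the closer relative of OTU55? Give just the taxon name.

The MRCA of OTU55 and OTU45 subtends ((((OTU5,OTU21),(OTU35,((OTU24,(OTU45,OTU60)),OTU65))),OTU13),((OTU55,OTU36),((OTU68,OTU57),OTU26))) (13 taxa).
The MRCA of OTU55 and OTU16 is the root, subtending the entire tree (21 taxa).
The first is nested inside the second, so OTU55 shares a more recent common ancestor with OTU45.

OTU45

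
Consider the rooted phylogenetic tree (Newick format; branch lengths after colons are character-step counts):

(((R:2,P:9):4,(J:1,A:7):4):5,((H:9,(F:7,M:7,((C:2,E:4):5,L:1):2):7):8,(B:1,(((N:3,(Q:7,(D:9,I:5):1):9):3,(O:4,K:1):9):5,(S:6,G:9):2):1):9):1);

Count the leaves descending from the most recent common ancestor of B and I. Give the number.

9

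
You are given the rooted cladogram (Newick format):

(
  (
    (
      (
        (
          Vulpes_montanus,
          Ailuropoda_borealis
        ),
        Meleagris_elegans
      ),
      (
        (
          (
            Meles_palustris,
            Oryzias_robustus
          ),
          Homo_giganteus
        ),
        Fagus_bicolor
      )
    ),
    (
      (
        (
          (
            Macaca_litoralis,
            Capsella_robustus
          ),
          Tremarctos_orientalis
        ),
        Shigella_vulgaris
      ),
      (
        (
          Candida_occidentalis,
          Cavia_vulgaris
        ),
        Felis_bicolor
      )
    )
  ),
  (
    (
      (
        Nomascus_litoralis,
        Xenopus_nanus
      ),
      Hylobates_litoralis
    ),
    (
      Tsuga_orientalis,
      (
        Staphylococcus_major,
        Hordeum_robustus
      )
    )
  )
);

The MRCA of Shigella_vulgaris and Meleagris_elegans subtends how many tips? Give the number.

14

The MRCA of Shigella_vulgaris and Meleagris_elegans is the node subtending ((((Vulpes_montanus,Ailuropoda_borealis),Meleagris_elegans),(((Meles_palustris,Oryzias_robustus),Homo_giganteus),Fagus_bicolor)),((((Macaca_litoralis,Capsella_robustus),Tremarctos_orientalis),Shigella_vulgaris),((Candida_occidentalis,Cavia_vulgaris),Felis_bicolor))).
That clade contains 14 terminal taxa: Ailuropoda_borealis, Candida_occidentalis, Capsella_robustus, Cavia_vulgaris, Fagus_bicolor, Felis_bicolor, Homo_giganteus, Macaca_litoralis, Meleagris_elegans, Meles_palustris, Oryzias_robustus, Shigella_vulgaris, Tremarctos_orientalis, Vulpes_montanus.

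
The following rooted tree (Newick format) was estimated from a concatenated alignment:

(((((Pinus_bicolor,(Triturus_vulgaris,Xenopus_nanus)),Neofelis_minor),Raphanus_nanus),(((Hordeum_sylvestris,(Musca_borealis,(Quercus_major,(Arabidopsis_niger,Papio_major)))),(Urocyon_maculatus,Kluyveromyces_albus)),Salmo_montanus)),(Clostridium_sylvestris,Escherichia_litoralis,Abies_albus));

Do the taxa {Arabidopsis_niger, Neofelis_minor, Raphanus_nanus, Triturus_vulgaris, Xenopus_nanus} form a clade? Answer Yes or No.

The MRCA of the listed taxa subtends ((((Pinus_bicolor,(Triturus_vulgaris,Xenopus_nanus)),Neofelis_minor),Raphanus_nanus),(((Hordeum_sylvestris,(Musca_borealis,(Quercus_major,(Arabidopsis_niger,Papio_major)))),(Urocyon_maculatus,Kluyveromyces_albus)),Salmo_montanus)).
That clade also contains Hordeum_sylvestris, Kluyveromyces_albus, Musca_borealis, Papio_major, Pinus_bicolor, Quercus_major, Salmo_montanus, Urocyon_maculatus, which are not in the proposed group, so the group is not monophyletic.

No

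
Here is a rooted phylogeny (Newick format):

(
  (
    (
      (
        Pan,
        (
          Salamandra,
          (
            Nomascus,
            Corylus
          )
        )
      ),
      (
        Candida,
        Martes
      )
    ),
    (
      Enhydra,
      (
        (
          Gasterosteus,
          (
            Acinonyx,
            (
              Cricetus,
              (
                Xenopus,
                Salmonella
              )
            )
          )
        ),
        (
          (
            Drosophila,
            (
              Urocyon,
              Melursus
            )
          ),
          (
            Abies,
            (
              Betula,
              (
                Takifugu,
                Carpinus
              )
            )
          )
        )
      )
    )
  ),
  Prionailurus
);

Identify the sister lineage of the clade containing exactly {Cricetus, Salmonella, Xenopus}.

The clade containing exactly {Cricetus, Salmonella, Xenopus} attaches to the tree at the node subtending (Acinonyx,(Cricetus,(Xenopus,Salmonella))).
The other lineage descending from that same node — the sister group — is the single tip Acinonyx.

Acinonyx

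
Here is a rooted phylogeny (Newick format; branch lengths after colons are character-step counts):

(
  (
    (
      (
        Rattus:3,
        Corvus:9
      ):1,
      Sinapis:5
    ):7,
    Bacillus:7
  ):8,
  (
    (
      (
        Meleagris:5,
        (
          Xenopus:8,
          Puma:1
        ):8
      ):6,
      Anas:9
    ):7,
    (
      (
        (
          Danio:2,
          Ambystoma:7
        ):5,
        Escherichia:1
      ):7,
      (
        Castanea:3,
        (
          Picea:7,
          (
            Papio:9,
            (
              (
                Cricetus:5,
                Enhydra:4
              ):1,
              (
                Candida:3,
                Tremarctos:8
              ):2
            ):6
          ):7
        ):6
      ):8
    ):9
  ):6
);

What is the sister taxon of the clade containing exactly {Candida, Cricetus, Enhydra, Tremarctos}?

Papio

The clade containing exactly {Candida, Cricetus, Enhydra, Tremarctos} attaches to the tree at the node subtending (Papio,((Cricetus,Enhydra),(Candida,Tremarctos))).
The other lineage descending from that same node — the sister group — is the single tip Papio.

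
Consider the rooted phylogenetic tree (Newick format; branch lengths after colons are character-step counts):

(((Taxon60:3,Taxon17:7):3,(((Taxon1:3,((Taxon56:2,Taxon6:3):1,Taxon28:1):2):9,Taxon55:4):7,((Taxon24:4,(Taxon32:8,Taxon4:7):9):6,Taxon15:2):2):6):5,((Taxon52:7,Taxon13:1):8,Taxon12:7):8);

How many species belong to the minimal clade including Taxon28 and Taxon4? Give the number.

9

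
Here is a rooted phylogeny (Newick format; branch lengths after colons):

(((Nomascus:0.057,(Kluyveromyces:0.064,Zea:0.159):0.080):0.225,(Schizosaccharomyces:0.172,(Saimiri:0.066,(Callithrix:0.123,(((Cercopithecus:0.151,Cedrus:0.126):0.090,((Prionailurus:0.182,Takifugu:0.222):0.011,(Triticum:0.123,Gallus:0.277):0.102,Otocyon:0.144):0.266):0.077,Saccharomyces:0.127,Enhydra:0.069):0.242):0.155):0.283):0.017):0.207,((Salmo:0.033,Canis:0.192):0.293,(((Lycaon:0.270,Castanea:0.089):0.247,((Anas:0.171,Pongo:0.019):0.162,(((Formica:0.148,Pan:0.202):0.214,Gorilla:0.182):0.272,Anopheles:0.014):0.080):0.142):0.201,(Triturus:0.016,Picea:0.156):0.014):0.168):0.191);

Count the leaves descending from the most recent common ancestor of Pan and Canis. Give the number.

12

The MRCA of Pan and Canis is the node subtending ((Salmo,Canis),(((Lycaon,Castanea),((Anas,Pongo),(((Formica,Pan),Gorilla),Anopheles))),(Triturus,Picea))).
That clade contains 12 terminal taxa: Anas, Anopheles, Canis, Castanea, Formica, Gorilla, Lycaon, Pan, Picea, Pongo, Salmo, Triturus.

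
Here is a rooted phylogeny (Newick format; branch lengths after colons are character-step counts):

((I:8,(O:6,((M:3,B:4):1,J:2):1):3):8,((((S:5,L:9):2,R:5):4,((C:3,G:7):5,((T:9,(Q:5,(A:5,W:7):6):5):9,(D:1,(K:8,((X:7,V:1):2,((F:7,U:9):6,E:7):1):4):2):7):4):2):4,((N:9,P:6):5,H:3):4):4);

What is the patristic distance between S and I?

The path runs S → … → MRCA → … → I; the MRCA is the root of the tree.
Branch lengths along that path: 5 + 2 + 4 + 4 + 4 + 8 + 8 = 35.

35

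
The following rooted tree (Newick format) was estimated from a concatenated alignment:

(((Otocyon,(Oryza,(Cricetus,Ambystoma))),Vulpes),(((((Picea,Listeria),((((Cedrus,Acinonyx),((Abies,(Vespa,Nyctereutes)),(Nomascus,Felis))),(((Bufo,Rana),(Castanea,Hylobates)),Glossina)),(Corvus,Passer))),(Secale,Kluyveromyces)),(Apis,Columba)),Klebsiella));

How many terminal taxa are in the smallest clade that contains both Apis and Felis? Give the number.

20

The MRCA of Apis and Felis is the node subtending ((((Picea,Listeria),((((Cedrus,Acinonyx),((Abies,(Vespa,Nyctereutes)),(Nomascus,Felis))),(((Bufo,Rana),(Castanea,Hylobates)),Glossina)),(Corvus,Passer))),(Secale,Kluyveromyces)),(Apis,Columba)).
That clade contains 20 terminal taxa: Abies, Acinonyx, Apis, Bufo, Castanea, Cedrus, Columba, Corvus, Felis, Glossina, Hylobates, Kluyveromyces, Listeria, Nomascus, Nyctereutes, Passer, Picea, Rana, Secale, Vespa.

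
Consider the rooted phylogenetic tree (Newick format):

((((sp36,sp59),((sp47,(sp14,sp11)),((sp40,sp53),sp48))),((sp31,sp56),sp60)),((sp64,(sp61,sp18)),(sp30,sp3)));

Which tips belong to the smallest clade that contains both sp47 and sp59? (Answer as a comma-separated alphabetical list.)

Tracing sp47: it sits inside (sp47,(sp14,sp11)).
Tracing sp59: it sits inside (sp36,sp59).
The smallest clade enclosing both is ((sp36,sp59),((sp47,(sp14,sp11)),((sp40,sp53),sp48))); the answer is its 8 terminal taxa in alphabetical order.

sp11, sp14, sp36, sp40, sp47, sp48, sp53, sp59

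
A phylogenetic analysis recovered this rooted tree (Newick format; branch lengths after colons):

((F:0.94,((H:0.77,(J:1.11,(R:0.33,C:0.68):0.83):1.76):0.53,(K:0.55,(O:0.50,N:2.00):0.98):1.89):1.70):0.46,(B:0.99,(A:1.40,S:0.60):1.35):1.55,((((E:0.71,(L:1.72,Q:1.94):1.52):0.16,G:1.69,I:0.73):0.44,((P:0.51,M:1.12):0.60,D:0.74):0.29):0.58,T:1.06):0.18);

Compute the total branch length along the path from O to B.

8.07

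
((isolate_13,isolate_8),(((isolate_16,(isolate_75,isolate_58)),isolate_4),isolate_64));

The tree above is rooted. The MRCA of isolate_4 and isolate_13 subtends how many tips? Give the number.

The MRCA of isolate_4 and isolate_13 is the root, so the clade is the entire tree.
That clade contains 7 terminal taxa: isolate_13, isolate_16, isolate_4, isolate_58, isolate_64, isolate_75, isolate_8.

7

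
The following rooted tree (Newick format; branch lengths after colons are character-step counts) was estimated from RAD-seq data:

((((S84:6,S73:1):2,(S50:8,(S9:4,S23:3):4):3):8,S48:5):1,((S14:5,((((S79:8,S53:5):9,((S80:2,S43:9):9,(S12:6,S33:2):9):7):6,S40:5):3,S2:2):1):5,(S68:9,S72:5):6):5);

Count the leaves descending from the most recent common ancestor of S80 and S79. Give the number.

The MRCA of S80 and S79 is the node subtending ((S79,S53),((S80,S43),(S12,S33))).
That clade contains 6 terminal taxa: S12, S33, S43, S53, S79, S80.

6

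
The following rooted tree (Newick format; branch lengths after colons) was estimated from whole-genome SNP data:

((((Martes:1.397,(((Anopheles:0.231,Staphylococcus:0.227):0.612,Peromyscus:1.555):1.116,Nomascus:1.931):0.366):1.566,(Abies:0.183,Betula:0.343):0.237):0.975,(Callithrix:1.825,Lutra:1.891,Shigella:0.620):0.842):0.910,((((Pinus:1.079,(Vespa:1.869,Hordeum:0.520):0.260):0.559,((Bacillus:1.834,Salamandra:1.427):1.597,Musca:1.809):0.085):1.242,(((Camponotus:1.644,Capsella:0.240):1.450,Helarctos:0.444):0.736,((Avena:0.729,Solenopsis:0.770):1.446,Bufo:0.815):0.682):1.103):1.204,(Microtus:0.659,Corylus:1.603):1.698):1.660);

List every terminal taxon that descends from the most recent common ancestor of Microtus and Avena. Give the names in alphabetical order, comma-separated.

Tracing Microtus: it sits inside (Microtus,Corylus).
Tracing Avena: it sits inside (Avena,Solenopsis).
The smallest clade enclosing both is ((((Pinus,(Vespa,Hordeum)),((Bacillus,Salamandra),Musca)),(((Camponotus,Capsella),Helarctos),((Avena,Solenopsis),Bufo))),(Microtus,Corylus)); the answer is its 14 terminal taxa in alphabetical order.

Avena, Bacillus, Bufo, Camponotus, Capsella, Corylus, Helarctos, Hordeum, Microtus, Musca, Pinus, Salamandra, Solenopsis, Vespa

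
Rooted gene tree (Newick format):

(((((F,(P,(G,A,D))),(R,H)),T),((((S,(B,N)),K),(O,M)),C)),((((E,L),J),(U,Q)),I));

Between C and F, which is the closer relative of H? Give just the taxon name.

F

The MRCA of H and F subtends ((F,(P,(G,A,D))),(R,H)) (7 taxa).
The MRCA of H and C subtends ((((F,(P,(G,A,D))),(R,H)),T),((((S,(B,N)),K),(O,M)),C)) (15 taxa).
The first is nested inside the second, so H shares a more recent common ancestor with F.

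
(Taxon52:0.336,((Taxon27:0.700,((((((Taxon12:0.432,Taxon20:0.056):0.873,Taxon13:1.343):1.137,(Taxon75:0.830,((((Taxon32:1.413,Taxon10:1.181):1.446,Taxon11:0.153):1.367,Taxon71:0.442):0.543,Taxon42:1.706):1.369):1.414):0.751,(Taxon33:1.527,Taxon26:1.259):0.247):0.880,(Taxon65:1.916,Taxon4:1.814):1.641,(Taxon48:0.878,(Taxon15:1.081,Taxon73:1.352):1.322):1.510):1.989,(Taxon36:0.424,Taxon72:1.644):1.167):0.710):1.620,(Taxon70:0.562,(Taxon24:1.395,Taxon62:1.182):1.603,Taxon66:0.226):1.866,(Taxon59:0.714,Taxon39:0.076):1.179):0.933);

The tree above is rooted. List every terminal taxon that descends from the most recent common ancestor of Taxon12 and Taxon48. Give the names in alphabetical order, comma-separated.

Taxon10, Taxon11, Taxon12, Taxon13, Taxon15, Taxon20, Taxon26, Taxon32, Taxon33, Taxon4, Taxon42, Taxon48, Taxon65, Taxon71, Taxon73, Taxon75

Tracing Taxon12: it sits inside (Taxon12,Taxon20).
Tracing Taxon48: it sits inside (Taxon48,(Taxon15,Taxon73)).
The smallest clade enclosing both is (((((Taxon12,Taxon20),Taxon13),(Taxon75,((((Taxon32,Taxon10),Taxon11),Taxon71),Taxon42))),(Taxon33,Taxon26)),(Taxon65,Taxon4),(Taxon48,(Taxon15,Taxon73))); the answer is its 16 terminal taxa in alphabetical order.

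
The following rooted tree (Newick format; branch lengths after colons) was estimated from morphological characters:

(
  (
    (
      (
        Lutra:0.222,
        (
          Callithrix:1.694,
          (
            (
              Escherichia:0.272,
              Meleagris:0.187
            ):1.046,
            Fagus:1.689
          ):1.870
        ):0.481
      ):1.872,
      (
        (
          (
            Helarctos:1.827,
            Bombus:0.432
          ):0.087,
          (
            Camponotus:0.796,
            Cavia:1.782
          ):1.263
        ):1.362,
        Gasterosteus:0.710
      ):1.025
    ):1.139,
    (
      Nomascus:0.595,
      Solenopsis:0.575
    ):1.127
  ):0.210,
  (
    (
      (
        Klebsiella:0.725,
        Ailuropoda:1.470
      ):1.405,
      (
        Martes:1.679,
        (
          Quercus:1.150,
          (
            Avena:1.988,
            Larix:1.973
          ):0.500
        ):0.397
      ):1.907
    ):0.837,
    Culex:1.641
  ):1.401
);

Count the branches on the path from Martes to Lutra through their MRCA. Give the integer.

The MRCA of Martes and Lutra is the root of the tree.
From Martes up to that node: 4 branches. From Lutra up to the same node: 4 branches. Total: 4 + 4 = 8.

8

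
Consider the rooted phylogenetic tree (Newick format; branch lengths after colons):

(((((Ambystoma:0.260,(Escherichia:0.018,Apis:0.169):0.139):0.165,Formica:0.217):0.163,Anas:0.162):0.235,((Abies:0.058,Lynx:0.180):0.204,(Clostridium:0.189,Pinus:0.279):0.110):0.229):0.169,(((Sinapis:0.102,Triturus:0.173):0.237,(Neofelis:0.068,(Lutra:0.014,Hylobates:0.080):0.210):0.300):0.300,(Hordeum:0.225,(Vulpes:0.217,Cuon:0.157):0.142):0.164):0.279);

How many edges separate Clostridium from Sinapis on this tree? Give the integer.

8

The MRCA of Clostridium and Sinapis is the root of the tree.
From Clostridium up to that node: 4 branches. From Sinapis up to the same node: 4 branches. Total: 4 + 4 = 8.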